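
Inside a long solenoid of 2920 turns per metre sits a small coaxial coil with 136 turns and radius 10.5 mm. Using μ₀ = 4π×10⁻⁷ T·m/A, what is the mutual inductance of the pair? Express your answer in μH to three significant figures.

M ≈ 173 μH

The outer solenoid produces a uniform field B₁ = μ₀n₁I₁ across the inner coil,
so the flux linkage is N₂Φ = N₂B₁A₂ = μ₀n₁N₂A₂·I₁, giving M = μ₀n₁N₂A₂.
A₂ = πr² = π(1.050×10^-2 m)² = 3.464×10^-4 m².
M = (4π×10⁻⁷)(2920)(136)(3.464×10^-4) = 1.728×10^-4 H.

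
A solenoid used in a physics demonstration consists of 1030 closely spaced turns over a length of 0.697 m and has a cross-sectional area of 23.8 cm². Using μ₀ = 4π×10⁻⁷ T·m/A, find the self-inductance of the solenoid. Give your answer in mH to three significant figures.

L ≈ 4.55 mH

A = 23.8 cm² = 2.380×10^-3 m².
For a long solenoid, L = μ₀N²A/ℓ.
L = (4π×10⁻⁷)(1030)²(2.380×10^-3)/(0.697 m) = 4.552×10^-3 H.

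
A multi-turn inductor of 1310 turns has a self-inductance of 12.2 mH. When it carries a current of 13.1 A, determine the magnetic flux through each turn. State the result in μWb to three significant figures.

Φ_B ≈ 122 μWb

From L = NΦ_B/I, the flux per turn is Φ_B = LI/N.
Φ_B = (1.220×10^-2 H)(13.1 A)/1310 = 1.220×10^-4 Wb.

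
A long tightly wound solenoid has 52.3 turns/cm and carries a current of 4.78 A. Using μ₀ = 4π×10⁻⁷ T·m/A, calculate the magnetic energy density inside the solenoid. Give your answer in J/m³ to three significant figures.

B = μ₀nI = (4π×10⁻⁷)(5.230×10^3)(4.78) = 3.142×10^-2 T.
u = B²/(2μ₀) = (3.142×10^-2)²/(2×4π×10⁻⁷) = 392.7 J/m³.

u ≈ 393 J/m³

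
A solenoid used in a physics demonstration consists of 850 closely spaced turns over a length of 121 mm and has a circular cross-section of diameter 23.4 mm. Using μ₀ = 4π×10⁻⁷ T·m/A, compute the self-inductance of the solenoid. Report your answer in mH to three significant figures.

L ≈ 3.23 mH

A = π(d/2)² = π(1.170×10^-2 m)² = 4.301×10^-4 m².
For a long solenoid, L = μ₀N²A/ℓ.
L = (4π×10⁻⁷)(850)²(4.301×10^-4)/(0.121 m) = 3.227×10^-3 H.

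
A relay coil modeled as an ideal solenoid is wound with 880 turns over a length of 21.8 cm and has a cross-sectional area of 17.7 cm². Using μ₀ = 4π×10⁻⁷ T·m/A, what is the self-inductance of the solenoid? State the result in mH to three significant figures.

L ≈ 7.90 mH

A = 17.7 cm² = 1.770×10^-3 m².
For a long solenoid, L = μ₀N²A/ℓ.
L = (4π×10⁻⁷)(880)²(1.770×10^-3)/(0.218 m) = 7.901×10^-3 H.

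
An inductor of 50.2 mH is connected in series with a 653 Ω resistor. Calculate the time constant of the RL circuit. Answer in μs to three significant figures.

τ = L/R = (5.020×10^-2 H)/(653 Ω) = 7.688×10^-5 s.

τ ≈ 76.9 μs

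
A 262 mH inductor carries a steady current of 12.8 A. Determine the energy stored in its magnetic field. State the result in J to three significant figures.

U ≈ 21.5 J

Stored magnetic energy: U = ½LI².
U = ½(0.262 H)(12.8 A)² = 21.46 J.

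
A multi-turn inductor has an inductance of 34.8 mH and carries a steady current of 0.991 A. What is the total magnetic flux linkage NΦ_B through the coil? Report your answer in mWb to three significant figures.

NΦ_B ≈ 34.5 mWb

From L = NΦ_B/I, the flux linkage is NΦ_B = LI.
NΦ_B = (3.480×10^-2 H)(0.991 A) = 3.449×10^-2 Wb.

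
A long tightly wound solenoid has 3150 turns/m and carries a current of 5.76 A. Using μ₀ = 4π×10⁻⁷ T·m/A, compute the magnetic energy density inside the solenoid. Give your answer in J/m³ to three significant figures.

u ≈ 207 J/m³

B = μ₀nI = (4π×10⁻⁷)(3.150×10^3)(5.76) = 2.280×10^-2 T.
u = B²/(2μ₀) = (2.280×10^-2)²/(2×4π×10⁻⁷) = 206.8 J/m³.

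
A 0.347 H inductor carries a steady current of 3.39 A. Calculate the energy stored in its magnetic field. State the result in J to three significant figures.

U ≈ 1.99 J

Stored magnetic energy: U = ½LI².
U = ½(0.347 H)(3.39 A)² = 1.994 J.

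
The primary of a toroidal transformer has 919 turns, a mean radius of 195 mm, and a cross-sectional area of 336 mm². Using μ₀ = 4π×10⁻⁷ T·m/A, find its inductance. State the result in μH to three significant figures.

For a thin toroid, L = μ₀N²A/(2πR).
L = (4π×10⁻⁷)(919)²(3.360×10^-4) / (2π×0.195 m) = 2.910×10^-4 H.

L ≈ 291 μH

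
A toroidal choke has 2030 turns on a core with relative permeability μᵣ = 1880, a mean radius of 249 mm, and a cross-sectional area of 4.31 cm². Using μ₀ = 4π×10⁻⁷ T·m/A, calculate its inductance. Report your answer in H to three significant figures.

For a thin toroid, L = μ₀μᵣN²A/(2πR).
L = (4π×10⁻⁷)(1880)(2030)²(4.310×10^-4) / (2π×0.249 m) = 2.682 H.

L ≈ 2.68 H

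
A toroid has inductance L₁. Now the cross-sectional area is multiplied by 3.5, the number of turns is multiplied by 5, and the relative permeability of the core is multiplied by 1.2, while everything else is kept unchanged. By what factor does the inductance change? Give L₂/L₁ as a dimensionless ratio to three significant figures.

For a toroid, L ∝ μᵣN²A/R.
L₂/L₁ = (3.5) × (5)^2 × (1.2) = 105.

L₂/L₁ = 105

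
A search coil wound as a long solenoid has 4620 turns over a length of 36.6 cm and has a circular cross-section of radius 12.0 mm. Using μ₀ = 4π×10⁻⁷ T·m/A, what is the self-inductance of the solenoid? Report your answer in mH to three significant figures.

L ≈ 33.2 mH

A = πr² = π(1.200×10^-2 m)² = 4.524×10^-4 m².
For a long solenoid, L = μ₀N²A/ℓ.
L = (4π×10⁻⁷)(4620)²(4.524×10^-4)/(0.366 m) = 3.315×10^-2 H.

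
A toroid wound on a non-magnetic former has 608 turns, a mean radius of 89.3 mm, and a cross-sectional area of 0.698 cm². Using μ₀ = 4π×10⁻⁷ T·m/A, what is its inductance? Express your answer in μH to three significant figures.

L ≈ 57.8 μH

For a thin toroid, L = μ₀N²A/(2πR).
L = (4π×10⁻⁷)(608)²(6.980×10^-5) / (2π×8.930×10^-2 m) = 5.779×10^-5 H.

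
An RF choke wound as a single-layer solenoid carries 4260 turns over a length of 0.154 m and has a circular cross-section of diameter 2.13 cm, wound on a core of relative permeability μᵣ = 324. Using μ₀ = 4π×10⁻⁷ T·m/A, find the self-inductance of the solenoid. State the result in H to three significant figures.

L ≈ 17.1 H

A = π(d/2)² = π(1.065×10^-2 m)² = 3.563×10^-4 m².
For a long solenoid, L = μ₀μᵣN²A/ℓ.
L = (4π×10⁻⁷)(324)(4260)²(3.563×10^-4)/(0.154 m) = 17.1 H.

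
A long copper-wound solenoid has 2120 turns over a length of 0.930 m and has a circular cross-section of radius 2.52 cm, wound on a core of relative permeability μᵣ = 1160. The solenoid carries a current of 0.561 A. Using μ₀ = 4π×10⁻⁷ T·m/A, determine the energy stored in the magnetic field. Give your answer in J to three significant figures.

U ≈ 2.21 J

A = πr² = π(2.520×10^-2 m)² = 1.995×10^-3 m².
L = μ₀μᵣN²A/ℓ = (4π×10⁻⁷)(1160)(2120)²(1.995×10^-3)/(0.93) = 14.05 H.
U = ½LI² = ½(14.05)(0.561)² = 2.212 J.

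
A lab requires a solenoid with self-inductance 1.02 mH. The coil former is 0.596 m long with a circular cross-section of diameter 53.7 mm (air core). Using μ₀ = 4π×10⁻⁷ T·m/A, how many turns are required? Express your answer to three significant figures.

A = π(d/2)² = π(2.685×10^-2 m)² = 2.2648×10^-3 m².
From L = μ₀N²A/ℓ, N = √(Lℓ / (μ₀A)).
N = √[(1.020×10^-3)(0.596) / ((4π×10⁻⁷)×2.2648×10^-3)] = √(2.136×10^5) ≈ 462.2.

N ≈ 462 turns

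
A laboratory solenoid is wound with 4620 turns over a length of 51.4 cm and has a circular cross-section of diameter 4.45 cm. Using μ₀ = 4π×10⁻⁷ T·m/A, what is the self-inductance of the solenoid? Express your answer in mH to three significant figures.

L ≈ 81.2 mH

A = π(d/2)² = π(2.225×10^-2 m)² = 1.555×10^-3 m².
For a long solenoid, L = μ₀N²A/ℓ.
L = (4π×10⁻⁷)(4620)²(1.555×10^-3)/(0.514 m) = 8.116×10^-2 H.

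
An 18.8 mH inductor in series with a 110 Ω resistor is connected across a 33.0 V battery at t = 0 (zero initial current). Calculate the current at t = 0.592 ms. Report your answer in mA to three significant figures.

τ = L/R = 1.880×10^-2/110 = 1.709×10^-4 s; final current I_∞ = ε/R = 33.0/110 = 0.3 A.
I(t) = I_∞(1 − e^(−t/τ)) with t/τ = 3.464.
I = (0.3)(1 − e^(−3.464)) = 0.2906 A.

I ≈ 291 mA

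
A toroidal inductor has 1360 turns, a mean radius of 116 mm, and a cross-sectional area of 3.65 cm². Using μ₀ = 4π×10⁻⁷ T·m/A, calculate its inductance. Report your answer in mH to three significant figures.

L ≈ 1.16 mH

For a thin toroid, L = μ₀N²A/(2πR).
L = (4π×10⁻⁷)(1360)²(3.650×10^-4) / (2π×0.116 m) = 1.164×10^-3 H.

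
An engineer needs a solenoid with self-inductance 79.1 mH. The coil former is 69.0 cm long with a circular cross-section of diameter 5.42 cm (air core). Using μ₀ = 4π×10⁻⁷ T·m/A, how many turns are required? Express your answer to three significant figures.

A = π(d/2)² = π(2.710×10^-2 m)² = 2.307×10^-3 m².
From L = μ₀N²A/ℓ, N = √(Lℓ / (μ₀A)).
N = √[(7.910×10^-2)(0.69) / ((4π×10⁻⁷)×2.307×10^-3)] = √(1.882×10^7) ≈ 4338.7.

N ≈ 4340 turns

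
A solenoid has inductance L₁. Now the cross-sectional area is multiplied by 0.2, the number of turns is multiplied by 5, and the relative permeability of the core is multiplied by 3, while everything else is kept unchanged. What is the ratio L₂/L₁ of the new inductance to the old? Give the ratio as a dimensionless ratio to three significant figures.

For a solenoid, L ∝ μᵣN²A/ℓ.
L₂/L₁ = (0.2) × (5)^2 × (3) = 15.0.

L₂/L₁ = 15.0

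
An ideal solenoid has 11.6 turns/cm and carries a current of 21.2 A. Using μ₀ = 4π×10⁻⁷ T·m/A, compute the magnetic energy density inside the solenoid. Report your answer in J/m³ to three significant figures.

B = μ₀nI = (4π×10⁻⁷)(1.160×10^3)(21.2) = 3.090×10^-2 T.
u = B²/(2μ₀) = (3.090×10^-2)²/(2×4π×10⁻⁷) = 380 J/m³.

u ≈ 380 J/m³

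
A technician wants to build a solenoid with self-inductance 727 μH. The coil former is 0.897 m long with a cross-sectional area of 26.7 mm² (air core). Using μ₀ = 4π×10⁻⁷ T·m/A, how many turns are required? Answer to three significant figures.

A = 26.7 mm² = 2.670×10^-5 m².
From L = μ₀N²A/ℓ, N = √(Lℓ / (μ₀A)).
N = √[(7.270×10^-4)(0.897) / ((4π×10⁻⁷)×2.670×10^-5)] = √(1.944×10^7) ≈ 4408.6.

N ≈ 4410 turns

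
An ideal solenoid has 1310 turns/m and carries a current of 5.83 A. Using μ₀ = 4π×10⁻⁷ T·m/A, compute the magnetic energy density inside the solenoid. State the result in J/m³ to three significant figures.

u ≈ 36.6 J/m³

B = μ₀nI = (4π×10⁻⁷)(1.310×10^3)(5.83) = 9.597×10^-3 T.
u = B²/(2μ₀) = (9.597×10^-3)²/(2×4π×10⁻⁷) = 36.649 J/m³.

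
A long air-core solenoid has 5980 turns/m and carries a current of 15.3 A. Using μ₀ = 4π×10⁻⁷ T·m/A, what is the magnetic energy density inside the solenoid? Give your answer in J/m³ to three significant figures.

u ≈ 5260 J/m³

B = μ₀nI = (4π×10⁻⁷)(5.980×10^3)(15.3) = 0.115 T.
u = B²/(2μ₀) = (0.115)²/(2×4π×10⁻⁷) = 5.260×10^3 J/m³.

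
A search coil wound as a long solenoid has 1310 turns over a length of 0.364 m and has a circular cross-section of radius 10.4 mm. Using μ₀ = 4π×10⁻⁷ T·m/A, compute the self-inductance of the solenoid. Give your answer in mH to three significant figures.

L ≈ 2.01 mH

A = πr² = π(1.040×10^-2 m)² = 3.398×10^-4 m².
For a long solenoid, L = μ₀N²A/ℓ.
L = (4π×10⁻⁷)(1310)²(3.398×10^-4)/(0.364 m) = 2.013×10^-3 H.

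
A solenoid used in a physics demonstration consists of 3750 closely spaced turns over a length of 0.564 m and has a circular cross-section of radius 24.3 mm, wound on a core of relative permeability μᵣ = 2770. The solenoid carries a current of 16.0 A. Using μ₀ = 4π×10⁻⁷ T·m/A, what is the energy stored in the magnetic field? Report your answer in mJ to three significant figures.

A = πr² = π(2.430×10^-2 m)² = 1.855×10^-3 m².
L = μ₀μᵣN²A/ℓ = (4π×10⁻⁷)(2770)(3750)²(1.855×10^-3)/(0.564) = 161 H.
U = ½LI² = ½(161)(16.0)² = 2.061×10^4 J.

U ≈ 20600000 mJ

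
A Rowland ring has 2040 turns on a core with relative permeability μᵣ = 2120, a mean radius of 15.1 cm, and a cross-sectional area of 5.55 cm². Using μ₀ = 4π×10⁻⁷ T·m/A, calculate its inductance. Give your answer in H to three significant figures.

For a thin toroid, L = μ₀μᵣN²A/(2πR).
L = (4π×10⁻⁷)(2120)(2040)²(5.550×10^-4) / (2π×0.151 m) = 6.485 H.

L ≈ 6.49 H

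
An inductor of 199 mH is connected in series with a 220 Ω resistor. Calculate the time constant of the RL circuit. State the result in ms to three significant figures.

τ = L/R = (0.199 H)/(220 Ω) = 9.045×10^-4 s.

τ ≈ 0.905 ms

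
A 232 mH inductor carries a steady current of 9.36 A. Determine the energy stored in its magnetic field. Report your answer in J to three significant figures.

U ≈ 10.2 J

Stored magnetic energy: U = ½LI².
U = ½(0.232 H)(9.36 A)² = 10.16 J.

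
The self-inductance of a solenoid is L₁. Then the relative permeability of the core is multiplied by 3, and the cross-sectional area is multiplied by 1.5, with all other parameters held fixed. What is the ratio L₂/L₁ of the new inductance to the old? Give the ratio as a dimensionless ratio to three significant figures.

L₂/L₁ = 4.50

For a solenoid, L ∝ μᵣN²A/ℓ.
L₂/L₁ = (3) × (1.5) = 4.50.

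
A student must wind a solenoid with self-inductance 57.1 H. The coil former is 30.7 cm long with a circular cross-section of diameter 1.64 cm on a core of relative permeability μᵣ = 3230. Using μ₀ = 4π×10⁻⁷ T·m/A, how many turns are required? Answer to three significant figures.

N ≈ 4520 turns

A = π(d/2)² = π(8.200×10^-3 m)² = 2.112×10^-4 m².
From L = μ₀μᵣN²A/ℓ, N = √(Lℓ / (μ₀μᵣA)).
N = √[(57.1)(0.307) / ((4π×10⁻⁷)(3230)×2.112×10^-4)] = √(2.044×10^7) ≈ 4521.6.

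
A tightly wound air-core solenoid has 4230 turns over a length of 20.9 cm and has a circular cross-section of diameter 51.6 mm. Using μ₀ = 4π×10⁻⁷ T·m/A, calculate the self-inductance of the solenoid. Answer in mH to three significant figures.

L ≈ 225 mH

A = π(d/2)² = π(2.580×10^-2 m)² = 2.091×10^-3 m².
For a long solenoid, L = μ₀N²A/ℓ.
L = (4π×10⁻⁷)(4230)²(2.091×10^-3)/(0.209 m) = 0.225 H.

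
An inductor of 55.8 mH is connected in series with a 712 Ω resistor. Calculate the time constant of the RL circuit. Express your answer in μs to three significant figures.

τ ≈ 78.4 μs

τ = L/R = (5.580×10^-2 H)/(712 Ω) = 7.837×10^-5 s.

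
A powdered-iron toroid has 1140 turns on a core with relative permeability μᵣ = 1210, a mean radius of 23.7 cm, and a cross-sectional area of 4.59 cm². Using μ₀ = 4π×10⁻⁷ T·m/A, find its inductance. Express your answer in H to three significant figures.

For a thin toroid, L = μ₀μᵣN²A/(2πR).
L = (4π×10⁻⁷)(1210)(1140)²(4.590×10^-4) / (2π×0.237 m) = 0.6091 H.

L ≈ 0.609 H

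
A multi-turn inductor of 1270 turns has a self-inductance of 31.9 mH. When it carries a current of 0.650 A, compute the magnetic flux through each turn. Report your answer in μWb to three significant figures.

Φ_B ≈ 16.3 μWb

From L = NΦ_B/I, the flux per turn is Φ_B = LI/N.
Φ_B = (3.190×10^-2 H)(0.650 A)/1270 = 1.633×10^-5 Wb.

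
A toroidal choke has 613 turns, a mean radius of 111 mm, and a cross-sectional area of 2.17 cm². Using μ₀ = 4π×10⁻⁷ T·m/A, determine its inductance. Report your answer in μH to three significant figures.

For a thin toroid, L = μ₀N²A/(2πR).
L = (4π×10⁻⁷)(613)²(2.170×10^-4) / (2π×0.111 m) = 1.469×10^-4 H.

L ≈ 147 μH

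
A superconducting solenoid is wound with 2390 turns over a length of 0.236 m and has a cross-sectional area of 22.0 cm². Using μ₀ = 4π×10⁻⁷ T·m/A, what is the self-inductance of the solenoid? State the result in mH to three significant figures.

A = 22.0 cm² = 2.200×10^-3 m².
For a long solenoid, L = μ₀N²A/ℓ.
L = (4π×10⁻⁷)(2390)²(2.200×10^-3)/(0.236 m) = 6.691×10^-2 H.

L ≈ 66.9 mH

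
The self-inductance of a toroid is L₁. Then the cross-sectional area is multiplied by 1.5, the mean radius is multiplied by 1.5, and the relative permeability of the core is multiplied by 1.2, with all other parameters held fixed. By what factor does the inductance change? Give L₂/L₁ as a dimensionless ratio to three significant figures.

L₂/L₁ = 1.20

For a toroid, L ∝ μᵣN²A/R.
L₂/L₁ = (1.5) × (1.5)^-1 × (1.2) = 1.20.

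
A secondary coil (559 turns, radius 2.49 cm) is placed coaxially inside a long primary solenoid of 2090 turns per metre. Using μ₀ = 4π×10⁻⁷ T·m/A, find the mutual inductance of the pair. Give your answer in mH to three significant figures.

M ≈ 2.86 mH

The outer solenoid produces a uniform field B₁ = μ₀n₁I₁ across the inner coil,
so the flux linkage is N₂Φ = N₂B₁A₂ = μ₀n₁N₂A₂·I₁, giving M = μ₀n₁N₂A₂.
A₂ = πr² = π(2.490×10^-2 m)² = 1.948×10^-3 m².
M = (4π×10⁻⁷)(2090)(559)(1.948×10^-3) = 2.860×10^-3 H.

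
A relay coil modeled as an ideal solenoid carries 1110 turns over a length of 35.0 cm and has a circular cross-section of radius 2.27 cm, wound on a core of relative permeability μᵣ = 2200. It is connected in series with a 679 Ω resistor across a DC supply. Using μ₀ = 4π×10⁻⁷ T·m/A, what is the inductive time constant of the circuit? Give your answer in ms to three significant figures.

τ ≈ 23.2 ms

A = πr² = π(2.270×10^-2 m)² = 1.619×10^-3 m².
L = μ₀μᵣN²A/ℓ = (4π×10⁻⁷)(2200)(1110)²(1.619×10^-3)/(0.35) = 15.75 H.
τ = L/R = (15.75)/(679) = 2.320×10^-2 s.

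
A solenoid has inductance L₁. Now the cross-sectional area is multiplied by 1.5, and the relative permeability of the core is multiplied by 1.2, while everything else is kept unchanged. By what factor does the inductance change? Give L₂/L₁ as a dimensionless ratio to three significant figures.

For a solenoid, L ∝ μᵣN²A/ℓ.
L₂/L₁ = (1.5) × (1.2) = 1.80.

L₂/L₁ = 1.80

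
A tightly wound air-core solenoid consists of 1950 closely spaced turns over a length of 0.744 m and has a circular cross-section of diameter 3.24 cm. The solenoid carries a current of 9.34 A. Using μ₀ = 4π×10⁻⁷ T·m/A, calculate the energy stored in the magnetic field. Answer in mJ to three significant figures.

U ≈ 231 mJ

A = π(d/2)² = π(1.620×10^-2 m)² = 8.2448×10^-4 m².
L = μ₀N²A/ℓ = (4π×10⁻⁷)(1950)²(8.2448×10^-4)/(0.744) = 5.295×10^-3 H.
U = ½LI² = ½(5.295×10^-3)(9.34)² = 0.231 J.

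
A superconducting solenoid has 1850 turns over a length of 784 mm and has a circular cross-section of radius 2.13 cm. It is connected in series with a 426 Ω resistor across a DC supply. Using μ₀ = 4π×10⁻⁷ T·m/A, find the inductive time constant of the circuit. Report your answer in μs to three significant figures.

τ ≈ 18.4 μs

A = πr² = π(2.130×10^-2 m)² = 1.425×10^-3 m².
L = μ₀N²A/ℓ = (4π×10⁻⁷)(1850)²(1.425×10^-3)/(0.784) = 7.819×10^-3 H.
τ = L/R = (7.819×10^-3)/(426) = 1.835×10^-5 s.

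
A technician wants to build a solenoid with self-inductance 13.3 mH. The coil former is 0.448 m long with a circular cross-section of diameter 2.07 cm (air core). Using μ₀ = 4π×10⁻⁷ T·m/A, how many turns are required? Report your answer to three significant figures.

N ≈ 3750 turns

A = π(d/2)² = π(1.035×10^-2 m)² = 3.365×10^-4 m².
From L = μ₀N²A/ℓ, N = √(Lℓ / (μ₀A)).
N = √[(1.330×10^-2)(0.448) / ((4π×10⁻⁷)×3.365×10^-4)] = √(1.409×10^7) ≈ 3753.6.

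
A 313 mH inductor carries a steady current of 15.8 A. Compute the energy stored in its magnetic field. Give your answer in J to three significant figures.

Stored magnetic energy: U = ½LI².
U = ½(0.313 H)(15.8 A)² = 39.07 J.

U ≈ 39.1 J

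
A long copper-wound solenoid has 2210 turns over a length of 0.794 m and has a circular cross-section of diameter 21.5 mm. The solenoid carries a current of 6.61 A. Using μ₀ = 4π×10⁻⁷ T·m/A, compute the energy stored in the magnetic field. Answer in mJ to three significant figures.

A = π(d/2)² = π(1.075×10^-2 m)² = 3.631×10^-4 m².
L = μ₀N²A/ℓ = (4π×10⁻⁷)(2210)²(3.631×10^-4)/(0.794) = 2.806×10^-3 H.
U = ½LI² = ½(2.806×10^-3)(6.61)² = 6.131×10^-2 J.

U ≈ 61.3 mJ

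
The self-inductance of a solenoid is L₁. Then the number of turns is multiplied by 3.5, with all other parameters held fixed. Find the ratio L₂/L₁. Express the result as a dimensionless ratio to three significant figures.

L₂/L₁ = 12.3

For a solenoid, L ∝ μᵣN²A/ℓ.
L₂/L₁ = (3.5)^2 = 12.3.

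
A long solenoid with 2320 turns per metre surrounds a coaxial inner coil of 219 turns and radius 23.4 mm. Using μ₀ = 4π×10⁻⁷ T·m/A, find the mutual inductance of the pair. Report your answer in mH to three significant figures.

M ≈ 1.10 mH

The outer solenoid produces a uniform field B₁ = μ₀n₁I₁ across the inner coil,
so the flux linkage is N₂Φ = N₂B₁A₂ = μ₀n₁N₂A₂·I₁, giving M = μ₀n₁N₂A₂.
A₂ = πr² = π(2.340×10^-2 m)² = 1.720×10^-3 m².
M = (4π×10⁻⁷)(2320)(219)(1.720×10^-3) = 1.098×10^-3 H.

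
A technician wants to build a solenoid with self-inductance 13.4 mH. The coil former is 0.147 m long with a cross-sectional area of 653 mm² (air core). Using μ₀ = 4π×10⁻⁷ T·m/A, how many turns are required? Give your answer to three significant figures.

N ≈ 1550 turns

A = 653 mm² = 6.530×10^-4 m².
From L = μ₀N²A/ℓ, N = √(Lℓ / (μ₀A)).
N = √[(1.340×10^-2)(0.147) / ((4π×10⁻⁷)×6.530×10^-4)] = √(2.400×10^6) ≈ 1549.4.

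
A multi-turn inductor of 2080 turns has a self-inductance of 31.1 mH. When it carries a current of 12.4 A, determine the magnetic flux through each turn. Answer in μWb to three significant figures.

From L = NΦ_B/I, the flux per turn is Φ_B = LI/N.
Φ_B = (3.110×10^-2 H)(12.4 A)/2080 = 1.854×10^-4 Wb.

Φ_B ≈ 185 μWb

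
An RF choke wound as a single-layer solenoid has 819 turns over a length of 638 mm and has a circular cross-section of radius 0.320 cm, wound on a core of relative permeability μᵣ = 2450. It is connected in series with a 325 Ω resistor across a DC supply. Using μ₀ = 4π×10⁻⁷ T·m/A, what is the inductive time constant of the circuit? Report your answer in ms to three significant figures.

A = πr² = π(3.200×10^-3 m)² = 3.217×10^-5 m².
L = μ₀μᵣN²A/ℓ = (4π×10⁻⁷)(2450)(819)²(3.217×10^-5)/(0.638) = 0.1041 H.
τ = L/R = (0.1041)/(325) = 3.204×10^-4 s.

τ ≈ 0.320 ms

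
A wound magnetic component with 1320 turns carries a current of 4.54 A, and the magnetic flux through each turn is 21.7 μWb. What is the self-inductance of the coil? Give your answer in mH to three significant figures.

Self-inductance is defined by L = NΦ_B/I (flux linkage over current).
L = (1320)(2.170×10^-5 Wb)/(4.54 A) = 6.309×10^-3 H.

L ≈ 6.31 mH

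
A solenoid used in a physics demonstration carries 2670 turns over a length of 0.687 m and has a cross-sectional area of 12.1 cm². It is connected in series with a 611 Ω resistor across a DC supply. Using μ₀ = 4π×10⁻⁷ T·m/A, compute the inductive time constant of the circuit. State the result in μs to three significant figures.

τ ≈ 25.8 μs

A = 12.1 cm² = 1.210×10^-3 m².
L = μ₀N²A/ℓ = (4π×10⁻⁷)(2670)²(1.210×10^-3)/(0.687) = 1.578×10^-2 H.
τ = L/R = (1.578×10^-2)/(611) = 2.582×10^-5 s.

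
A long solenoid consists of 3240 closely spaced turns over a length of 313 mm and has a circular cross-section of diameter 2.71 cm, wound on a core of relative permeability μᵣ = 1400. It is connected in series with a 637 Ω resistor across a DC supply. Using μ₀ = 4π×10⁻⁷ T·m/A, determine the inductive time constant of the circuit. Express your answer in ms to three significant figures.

A = π(d/2)² = π(1.355×10^-2 m)² = 5.768×10^-4 m².
L = μ₀μᵣN²A/ℓ = (4π×10⁻⁷)(1400)(3240)²(5.768×10^-4)/(0.313) = 34.03 H.
τ = L/R = (34.03)/(637) = 5.343×10^-2 s.

τ ≈ 53.4 ms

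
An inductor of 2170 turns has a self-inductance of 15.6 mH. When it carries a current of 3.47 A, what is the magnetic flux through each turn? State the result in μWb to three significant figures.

From L = NΦ_B/I, the flux per turn is Φ_B = LI/N.
Φ_B = (1.560×10^-2 H)(3.47 A)/2170 = 2.4946×10^-5 Wb.

Φ_B ≈ 24.9 μWb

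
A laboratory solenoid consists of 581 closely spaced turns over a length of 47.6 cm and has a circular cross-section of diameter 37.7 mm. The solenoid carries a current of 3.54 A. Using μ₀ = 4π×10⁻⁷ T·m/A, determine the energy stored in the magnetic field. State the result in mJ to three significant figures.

U ≈ 6.23 mJ

A = π(d/2)² = π(1.885×10^-2 m)² = 1.116×10^-3 m².
L = μ₀N²A/ℓ = (4π×10⁻⁷)(581)²(1.116×10^-3)/(0.476) = 9.948×10^-4 H.
U = ½LI² = ½(9.948×10^-4)(3.54)² = 6.233×10^-3 J.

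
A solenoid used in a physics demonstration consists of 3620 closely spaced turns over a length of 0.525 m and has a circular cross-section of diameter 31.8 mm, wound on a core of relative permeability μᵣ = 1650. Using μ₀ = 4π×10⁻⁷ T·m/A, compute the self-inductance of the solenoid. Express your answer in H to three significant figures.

L ≈ 41.1 H

A = π(d/2)² = π(1.590×10^-2 m)² = 7.942×10^-4 m².
For a long solenoid, L = μ₀μᵣN²A/ℓ.
L = (4π×10⁻⁷)(1650)(3620)²(7.942×10^-4)/(0.525 m) = 41.11 H.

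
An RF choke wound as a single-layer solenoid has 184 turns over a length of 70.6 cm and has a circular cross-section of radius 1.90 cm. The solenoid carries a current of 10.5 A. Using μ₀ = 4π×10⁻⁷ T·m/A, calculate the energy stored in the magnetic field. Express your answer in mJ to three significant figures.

U ≈ 3.77 mJ

A = πr² = π(1.900×10^-2 m)² = 1.134×10^-3 m².
L = μ₀N²A/ℓ = (4π×10⁻⁷)(184)²(1.134×10^-3)/(0.706) = 6.834×10^-5 H.
U = ½LI² = ½(6.834×10^-5)(10.5)² = 3.767×10^-3 J.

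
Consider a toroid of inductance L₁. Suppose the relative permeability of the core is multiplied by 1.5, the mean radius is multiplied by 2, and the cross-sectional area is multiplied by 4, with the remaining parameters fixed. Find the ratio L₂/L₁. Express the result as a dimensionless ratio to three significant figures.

For a toroid, L ∝ μᵣN²A/R.
L₂/L₁ = (1.5) × (2)^-1 × (4) = 3.00.

L₂/L₁ = 3.00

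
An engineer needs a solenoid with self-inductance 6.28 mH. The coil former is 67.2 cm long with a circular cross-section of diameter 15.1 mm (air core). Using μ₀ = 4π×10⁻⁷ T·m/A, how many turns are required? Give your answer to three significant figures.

A = π(d/2)² = π(7.550×10^-3 m)² = 1.791×10^-4 m².
From L = μ₀N²A/ℓ, N = √(Lℓ / (μ₀A)).
N = √[(6.280×10^-3)(0.672) / ((4π×10⁻⁷)×1.791×10^-4)] = √(1.875×10^7) ≈ 4330.5.

N ≈ 4330 turns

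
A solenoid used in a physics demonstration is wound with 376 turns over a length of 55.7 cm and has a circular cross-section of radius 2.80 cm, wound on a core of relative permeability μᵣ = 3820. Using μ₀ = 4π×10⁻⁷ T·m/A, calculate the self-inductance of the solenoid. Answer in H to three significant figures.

A = πr² = π(2.800×10^-2 m)² = 2.463×10^-3 m².
For a long solenoid, L = μ₀μᵣN²A/ℓ.
L = (4π×10⁻⁷)(3820)(376)²(2.463×10^-3)/(0.557 m) = 3.001 H.

L ≈ 3.00 H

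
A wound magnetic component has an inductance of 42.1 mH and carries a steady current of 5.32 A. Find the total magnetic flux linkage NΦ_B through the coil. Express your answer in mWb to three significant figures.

From L = NΦ_B/I, the flux linkage is NΦ_B = LI.
NΦ_B = (4.210×10^-2 H)(5.32 A) = 0.224 Wb.

NΦ_B ≈ 224 mWb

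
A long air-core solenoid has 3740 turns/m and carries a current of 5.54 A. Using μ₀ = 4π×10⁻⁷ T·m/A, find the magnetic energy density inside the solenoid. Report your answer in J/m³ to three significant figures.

B = μ₀nI = (4π×10⁻⁷)(3.740×10^3)(5.54) = 2.604×10^-2 T.
u = B²/(2μ₀) = (2.604×10^-2)²/(2×4π×10⁻⁷) = 269.7 J/m³.

u ≈ 270 J/m³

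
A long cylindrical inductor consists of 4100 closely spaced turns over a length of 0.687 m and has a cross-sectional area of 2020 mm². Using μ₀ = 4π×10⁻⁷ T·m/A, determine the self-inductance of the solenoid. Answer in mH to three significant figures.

L ≈ 62.1 mH

A = 2020 mm² = 2.020×10^-3 m².
For a long solenoid, L = μ₀N²A/ℓ.
L = (4π×10⁻⁷)(4100)²(2.020×10^-3)/(0.687 m) = 6.211×10^-2 H.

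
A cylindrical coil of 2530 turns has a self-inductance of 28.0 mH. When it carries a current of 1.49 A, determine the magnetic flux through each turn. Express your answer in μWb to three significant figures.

Φ_B ≈ 16.5 μWb

From L = NΦ_B/I, the flux per turn is Φ_B = LI/N.
Φ_B = (2.800×10^-2 H)(1.49 A)/2530 = 1.649×10^-5 Wb.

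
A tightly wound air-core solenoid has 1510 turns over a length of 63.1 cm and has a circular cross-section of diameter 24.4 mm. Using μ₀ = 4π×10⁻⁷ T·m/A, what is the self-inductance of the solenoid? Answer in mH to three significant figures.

L ≈ 2.12 mH

A = π(d/2)² = π(1.220×10^-2 m)² = 4.676×10^-4 m².
For a long solenoid, L = μ₀N²A/ℓ.
L = (4π×10⁻⁷)(1510)²(4.676×10^-4)/(0.631 m) = 2.123×10^-3 H.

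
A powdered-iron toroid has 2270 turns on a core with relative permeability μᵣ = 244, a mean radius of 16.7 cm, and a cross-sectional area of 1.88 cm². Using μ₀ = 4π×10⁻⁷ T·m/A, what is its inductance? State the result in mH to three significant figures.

L ≈ 283 mH

For a thin toroid, L = μ₀μᵣN²A/(2πR).
L = (4π×10⁻⁷)(244)(2270)²(1.880×10^-4) / (2π×0.167 m) = 0.2831 H.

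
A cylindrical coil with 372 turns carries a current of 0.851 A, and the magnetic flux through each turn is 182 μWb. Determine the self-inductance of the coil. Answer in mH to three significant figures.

L ≈ 79.6 mH

Self-inductance is defined by L = NΦ_B/I (flux linkage over current).
L = (372)(1.820×10^-4 Wb)/(0.851 A) = 7.956×10^-2 H.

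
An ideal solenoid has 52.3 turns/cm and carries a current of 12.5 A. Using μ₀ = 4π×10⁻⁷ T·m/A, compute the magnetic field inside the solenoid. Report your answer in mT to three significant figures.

Inside a long solenoid, B = μ₀nI.
B = (4π×10⁻⁷)(5.230×10^3 m⁻¹)(12.5 A) = 8.215×10^-2 T.

B ≈ 82.2 mT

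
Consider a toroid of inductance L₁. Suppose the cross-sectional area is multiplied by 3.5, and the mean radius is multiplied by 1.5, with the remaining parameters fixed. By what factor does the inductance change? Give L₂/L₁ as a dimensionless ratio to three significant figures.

For a toroid, L ∝ μᵣN²A/R.
L₂/L₁ = (3.5) × (1.5)^-1 = 2.33.

L₂/L₁ = 2.33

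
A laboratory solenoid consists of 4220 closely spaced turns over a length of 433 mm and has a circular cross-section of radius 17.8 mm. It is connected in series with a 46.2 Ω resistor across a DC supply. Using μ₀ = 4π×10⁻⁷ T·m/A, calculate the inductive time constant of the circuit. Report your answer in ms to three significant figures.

A = πr² = π(1.780×10^-2 m)² = 9.954×10^-4 m².
L = μ₀N²A/ℓ = (4π×10⁻⁷)(4220)²(9.954×10^-4)/(0.433) = 5.144×10^-2 H.
τ = L/R = (5.144×10^-2)/(46.2) = 1.114×10^-3 s.

τ ≈ 1.11 ms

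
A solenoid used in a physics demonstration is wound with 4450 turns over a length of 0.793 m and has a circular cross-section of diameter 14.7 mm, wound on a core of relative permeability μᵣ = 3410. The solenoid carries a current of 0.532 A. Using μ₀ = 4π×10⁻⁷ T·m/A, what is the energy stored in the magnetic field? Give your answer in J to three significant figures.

U ≈ 2.57 J

A = π(d/2)² = π(7.350×10^-3 m)² = 1.697×10^-4 m².
L = μ₀μᵣN²A/ℓ = (4π×10⁻⁷)(3410)(4450)²(1.697×10^-4)/(0.793) = 18.16 H.
U = ½LI² = ½(18.16)(0.532)² = 2.57 J.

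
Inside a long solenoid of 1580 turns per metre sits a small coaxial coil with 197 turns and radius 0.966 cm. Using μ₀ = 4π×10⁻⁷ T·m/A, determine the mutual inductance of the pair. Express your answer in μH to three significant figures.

M ≈ 115 μH

The outer solenoid produces a uniform field B₁ = μ₀n₁I₁ across the inner coil,
so the flux linkage is N₂Φ = N₂B₁A₂ = μ₀n₁N₂A₂·I₁, giving M = μ₀n₁N₂A₂.
A₂ = πr² = π(9.660×10^-3 m)² = 2.932×10^-4 m².
M = (4π×10⁻⁷)(1580)(197)(2.932×10^-4) = 1.147×10^-4 H.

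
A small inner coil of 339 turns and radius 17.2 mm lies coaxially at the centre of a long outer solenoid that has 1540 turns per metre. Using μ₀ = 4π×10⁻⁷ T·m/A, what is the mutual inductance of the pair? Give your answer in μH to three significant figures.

M ≈ 610 μH

The outer solenoid produces a uniform field B₁ = μ₀n₁I₁ across the inner coil,
so the flux linkage is N₂Φ = N₂B₁A₂ = μ₀n₁N₂A₂·I₁, giving M = μ₀n₁N₂A₂.
A₂ = πr² = π(1.720×10^-2 m)² = 9.294×10^-4 m².
M = (4π×10⁻⁷)(1540)(339)(9.294×10^-4) = 6.097×10^-4 H.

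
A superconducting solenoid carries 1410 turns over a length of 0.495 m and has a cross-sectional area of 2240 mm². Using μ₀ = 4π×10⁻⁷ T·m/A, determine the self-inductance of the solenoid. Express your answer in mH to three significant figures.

L ≈ 11.3 mH

A = 2240 mm² = 2.240×10^-3 m².
For a long solenoid, L = μ₀N²A/ℓ.
L = (4π×10⁻⁷)(1410)²(2.240×10^-3)/(0.495 m) = 1.131×10^-2 H.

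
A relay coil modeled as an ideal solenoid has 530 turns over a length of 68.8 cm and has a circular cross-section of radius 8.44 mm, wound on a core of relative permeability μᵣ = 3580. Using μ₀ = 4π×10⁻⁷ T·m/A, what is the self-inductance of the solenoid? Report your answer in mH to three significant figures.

L ≈ 411 mH

A = πr² = π(8.440×10^-3 m)² = 2.238×10^-4 m².
For a long solenoid, L = μ₀μᵣN²A/ℓ.
L = (4π×10⁻⁷)(3580)(530)²(2.238×10^-4)/(0.688 m) = 0.411 H.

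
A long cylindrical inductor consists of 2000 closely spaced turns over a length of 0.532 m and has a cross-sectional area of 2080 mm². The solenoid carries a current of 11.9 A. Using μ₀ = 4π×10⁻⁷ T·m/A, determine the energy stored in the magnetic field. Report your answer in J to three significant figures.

U ≈ 1.39 J

A = 2080 mm² = 2.080×10^-3 m².
L = μ₀N²A/ℓ = (4π×10⁻⁷)(2000)²(2.080×10^-3)/(0.532) = 1.965×10^-2 H.
U = ½LI² = ½(1.965×10^-2)(11.9)² = 1.392 J.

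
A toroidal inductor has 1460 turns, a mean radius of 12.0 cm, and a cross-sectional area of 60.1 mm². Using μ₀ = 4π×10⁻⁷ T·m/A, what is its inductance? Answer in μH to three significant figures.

L ≈ 214 μH

For a thin toroid, L = μ₀N²A/(2πR).
L = (4π×10⁻⁷)(1460)²(6.010×10^-5) / (2π×0.12 m) = 2.135×10^-4 H.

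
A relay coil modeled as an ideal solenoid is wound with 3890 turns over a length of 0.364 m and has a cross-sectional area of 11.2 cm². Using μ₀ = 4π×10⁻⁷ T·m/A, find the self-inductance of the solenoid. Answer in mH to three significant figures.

L ≈ 58.5 mH

A = 11.2 cm² = 1.120×10^-3 m².
For a long solenoid, L = μ₀N²A/ℓ.
L = (4π×10⁻⁷)(3890)²(1.120×10^-3)/(0.364 m) = 5.851×10^-2 H.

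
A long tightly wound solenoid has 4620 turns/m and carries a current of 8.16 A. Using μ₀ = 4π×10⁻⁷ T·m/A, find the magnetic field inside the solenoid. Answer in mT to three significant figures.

Inside a long solenoid, B = μ₀nI.
B = (4π×10⁻⁷)(4.620×10^3 m⁻¹)(8.16 A) = 4.737×10^-2 T.

B ≈ 47.4 mT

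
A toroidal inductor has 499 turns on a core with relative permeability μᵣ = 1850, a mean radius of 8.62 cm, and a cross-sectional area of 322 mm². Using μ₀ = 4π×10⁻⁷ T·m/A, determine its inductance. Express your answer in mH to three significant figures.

L ≈ 344 mH

For a thin toroid, L = μ₀μᵣN²A/(2πR).
L = (4π×10⁻⁷)(1850)(499)²(3.220×10^-4) / (2π×8.620×10^-2 m) = 0.3442 H.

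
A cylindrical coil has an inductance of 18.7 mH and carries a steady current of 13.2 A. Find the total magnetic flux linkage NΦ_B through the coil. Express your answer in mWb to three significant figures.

NΦ_B ≈ 247 mWb

From L = NΦ_B/I, the flux linkage is NΦ_B = LI.
NΦ_B = (1.870×10^-2 H)(13.2 A) = 0.2468 Wb.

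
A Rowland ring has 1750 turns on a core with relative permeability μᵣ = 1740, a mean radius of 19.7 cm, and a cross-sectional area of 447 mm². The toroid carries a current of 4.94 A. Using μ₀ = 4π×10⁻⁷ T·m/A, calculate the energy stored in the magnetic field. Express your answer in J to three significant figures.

U ≈ 29.5 J

L = μ₀μᵣN²A/(2πR) = (4π×10⁻⁷)(1740)(1750)²(4.470×10^-4)/(2π×0.197) = 2.418 H.
U = ½LI² = ½(2.418)(4.94)² = 29.51 J.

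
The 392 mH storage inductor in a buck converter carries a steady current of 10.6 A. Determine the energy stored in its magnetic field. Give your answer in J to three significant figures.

U ≈ 22.0 J

Stored magnetic energy: U = ½LI².
U = ½(0.392 H)(10.6 A)² = 22.02 J.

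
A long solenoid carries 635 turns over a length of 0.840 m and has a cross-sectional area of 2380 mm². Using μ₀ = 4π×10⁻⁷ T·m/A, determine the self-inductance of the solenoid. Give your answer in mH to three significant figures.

A = 2380 mm² = 2.380×10^-3 m².
For a long solenoid, L = μ₀N²A/ℓ.
L = (4π×10⁻⁷)(635)²(2.380×10^-3)/(0.84 m) = 1.436×10^-3 H.

L ≈ 1.44 mH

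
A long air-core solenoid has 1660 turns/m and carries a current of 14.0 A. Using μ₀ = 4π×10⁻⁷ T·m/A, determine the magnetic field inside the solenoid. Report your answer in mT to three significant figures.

Inside a long solenoid, B = μ₀nI.
B = (4π×10⁻⁷)(1.660×10^3 m⁻¹)(14.0 A) = 2.920×10^-2 T.

B ≈ 29.2 mT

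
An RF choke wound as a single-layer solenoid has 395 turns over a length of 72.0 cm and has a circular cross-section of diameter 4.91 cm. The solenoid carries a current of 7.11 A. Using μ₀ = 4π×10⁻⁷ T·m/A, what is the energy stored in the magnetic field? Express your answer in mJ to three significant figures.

A = π(d/2)² = π(2.455×10^-2 m)² = 1.893×10^-3 m².
L = μ₀N²A/ℓ = (4π×10⁻⁷)(395)²(1.893×10^-3)/(0.72) = 5.156×10^-4 H.
U = ½LI² = ½(5.156×10^-4)(7.11)² = 1.303×10^-2 J.

U ≈ 13.0 mJ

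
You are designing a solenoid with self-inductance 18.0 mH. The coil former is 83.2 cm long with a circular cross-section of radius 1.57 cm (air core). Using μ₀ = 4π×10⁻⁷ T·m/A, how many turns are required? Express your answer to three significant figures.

A = πr² = π(1.570×10^-2 m)² = 7.744×10^-4 m².
From L = μ₀N²A/ℓ, N = √(Lℓ / (μ₀A)).
N = √[(1.800×10^-2)(0.832) / ((4π×10⁻⁷)×7.744×10^-4)] = √(1.539×10^7) ≈ 3923.0.

N ≈ 3920 turns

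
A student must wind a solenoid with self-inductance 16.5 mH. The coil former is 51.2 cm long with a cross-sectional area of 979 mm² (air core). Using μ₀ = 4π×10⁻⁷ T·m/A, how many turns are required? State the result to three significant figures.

N ≈ 2620 turns

A = 979 mm² = 9.790×10^-4 m².
From L = μ₀N²A/ℓ, N = √(Lℓ / (μ₀A)).
N = √[(1.650×10^-2)(0.512) / ((4π×10⁻⁷)×9.790×10^-4)] = √(6.867×10^6) ≈ 2620.5.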